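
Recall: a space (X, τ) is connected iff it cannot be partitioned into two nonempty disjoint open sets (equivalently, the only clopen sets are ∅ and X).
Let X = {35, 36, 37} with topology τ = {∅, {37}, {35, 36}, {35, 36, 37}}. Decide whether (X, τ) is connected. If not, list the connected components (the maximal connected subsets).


(X, τ) is disconnected; components = [{37}, {35, 36}].

Find clopen sets (U ∈ τ with X ∖ U ∈ τ):
  U = ∅, X ∖ U = {35, 36, 37} — both open, so U is clopen.
  U = {37}, X ∖ U = {35, 36} — both open, so U is clopen.
  U = {35, 36}, X ∖ U = {37} — both open, so U is clopen.
  U = {35, 36, 37}, X ∖ U = ∅ — both open, so U is clopen.
Nontrivial clopen(s) exist: e.g. {35, 36}. So (X, τ) is disconnected.
Compute connected components by grouping points that agree on all clopens:
  component: {37}
  component: {35, 36}


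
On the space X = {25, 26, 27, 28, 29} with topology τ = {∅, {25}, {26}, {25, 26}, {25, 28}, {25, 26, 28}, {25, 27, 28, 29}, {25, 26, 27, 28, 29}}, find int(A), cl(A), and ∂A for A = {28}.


int(A) = ∅, cl(A) = {27, 28, 29}, ∂A = {27, 28, 29}.

Closed sets in (X, τ) are complements of opens:
  closed(X, τ) = {∅, {26}, {27, 29}, {26, 27, 29}, {27, 28, 29}, {25, 27, 28, 29}, {26, 27, 28, 29}, {25, 26, 27, 28, 29}}.
int(A) = ⋃ {U ∈ τ : U ⊆ A}. Opens contained in A: ∅.
Taking the union of these: int(A) = ∅.
cl(A) = ⋂ {C closed : A ⊆ C}. Closed sets containing A: {27, 28, 29}, {25, 27, 28, 29}, {26, 27, 28, 29}, {25, 26, 27, 28, 29}.
Intersecting these: cl(A) = {27, 28, 29}.
∂A = cl(A) ∖ int(A) = {27, 28, 29} ∖ ∅ = {27, 28, 29}.


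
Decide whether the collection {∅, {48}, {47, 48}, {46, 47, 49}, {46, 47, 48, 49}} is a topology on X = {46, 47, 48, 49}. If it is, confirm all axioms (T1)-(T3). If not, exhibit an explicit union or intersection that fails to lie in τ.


τ is NOT a topology on X.

Axiom (T1): ∅ ∈ τ? Yes; X ∈ τ? Yes.
Axiom (T2/T3): check pairwise unions and intersections of members of τ.
Counterexample for (T3): {47, 48} ∩ {46, 47, 49} = {47} ∉ τ. Therefore τ is NOT a topology.


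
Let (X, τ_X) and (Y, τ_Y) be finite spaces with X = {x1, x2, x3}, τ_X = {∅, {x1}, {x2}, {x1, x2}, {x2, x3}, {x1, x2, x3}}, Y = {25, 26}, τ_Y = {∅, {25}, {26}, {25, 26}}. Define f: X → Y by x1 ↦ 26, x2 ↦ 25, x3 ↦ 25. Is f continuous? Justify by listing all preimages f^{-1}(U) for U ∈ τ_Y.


f IS continuous.

Compute f^{-1}(U) for each U ∈ τ_Y:
  U = ∅: f^{-1}(U) = ∅ ∈ τ_X ✓.
  U = {25}: f^{-1}(U) = {x2, x3} ∈ τ_X ✓.
  U = {26}: f^{-1}(U) = {x1} ∈ τ_X ✓.
  U = {25, 26}: f^{-1}(U) = {x1, x2, x3} ∈ τ_X ✓.
Every preimage lies in τ_X, so f IS continuous.


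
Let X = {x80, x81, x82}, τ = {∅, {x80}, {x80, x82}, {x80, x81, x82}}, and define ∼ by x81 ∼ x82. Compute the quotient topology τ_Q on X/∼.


X/∼ = {[x80], [x81=x82]}; |τ_Q| = 3.

Equivalence classes: [x80], [x81=x82].
Quotient map π: X → X/∼ sends x80 ↦ [x80], x81 ↦ [x81=x82], x82 ↦ [x81=x82].
For each subset V ⊆ X/∼, compute π^{-1}(V) ⊆ X and check whether π^{-1}(V) ∈ τ. V is open in τ_Q iff π^{-1}(V) ∈ τ.
  V = {}: π^{-1}(V) = ∅ ∈ τ ✓.
  V = {[x80]}: π^{-1}(V) = {x80} ∈ τ ✓.
  V = {[x81=x82]}: π^{-1}(V) = {x81, x82} ∉ τ ✗.
  V = {[x80], [x81=x82]}: π^{-1}(V) = {x80, x81, x82} ∈ τ ✓.
Open sets in the quotient: τ_Q = {{}, {[x80]}, {[x80], [x81=x82]}} (3 elements).


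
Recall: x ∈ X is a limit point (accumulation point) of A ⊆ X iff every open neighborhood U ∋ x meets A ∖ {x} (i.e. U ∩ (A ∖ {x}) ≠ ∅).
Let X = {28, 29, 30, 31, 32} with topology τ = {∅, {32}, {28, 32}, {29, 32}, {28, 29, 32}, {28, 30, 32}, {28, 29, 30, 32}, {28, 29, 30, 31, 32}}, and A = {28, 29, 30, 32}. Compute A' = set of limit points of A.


A' = {28, 29, 30, 31}

For each x ∈ X, list the open sets U ∈ τ with x ∈ U, then check whether U ∩ (A ∖ {x}) ≠ ∅ for every such U.
  x = 28: opens ∋ x are {28, 32}, {28, 29, 32}, {28, 30, 32}, {28, 29, 30, 32}, {28, 29, 30, 31, 32}; each meets A ∖ {28}, so x IS a limit point.
  x = 29: opens ∋ x are {29, 32}, {28, 29, 32}, {28, 29, 30, 32}, {28, 29, 30, 31, 32}; each meets A ∖ {29}, so x IS a limit point.
  x = 30: opens ∋ x are {28, 30, 32}, {28, 29, 30, 32}, {28, 29, 30, 31, 32}; each meets A ∖ {30}, so x IS a limit point.
  x = 31: opens ∋ x are {28, 29, 30, 31, 32}; each meets A ∖ {31}, so x IS a limit point.
  x = 32: open {32} ∋ x has {32} ∩ (A ∖ {32}) = ∅, so x is NOT a limit point.
Collecting: A' = {28, 29, 30, 31}.


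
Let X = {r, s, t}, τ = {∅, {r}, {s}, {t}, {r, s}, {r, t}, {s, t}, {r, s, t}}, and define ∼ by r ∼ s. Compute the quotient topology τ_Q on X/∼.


X/∼ = {[r=s], [t]}; |τ_Q| = 4.

Equivalence classes: [r=s], [t].
Quotient map π: X → X/∼ sends r ↦ [r=s], s ↦ [r=s], t ↦ [t].
For each subset V ⊆ X/∼, compute π^{-1}(V) ⊆ X and check whether π^{-1}(V) ∈ τ. V is open in τ_Q iff π^{-1}(V) ∈ τ.
  V = {}: π^{-1}(V) = ∅ ∈ τ ✓.
  V = {[r=s]}: π^{-1}(V) = {r, s} ∈ τ ✓.
  V = {[t]}: π^{-1}(V) = {t} ∈ τ ✓.
  V = {[r=s], [t]}: π^{-1}(V) = {r, s, t} ∈ τ ✓.
Open sets in the quotient: τ_Q = {{}, {[r=s]}, {[t]}, {[r=s], [t]}} (4 elements).


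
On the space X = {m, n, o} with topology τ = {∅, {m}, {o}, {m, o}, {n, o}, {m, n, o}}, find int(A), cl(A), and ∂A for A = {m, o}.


int(A) = {m, o}, cl(A) = {m, n, o}, ∂A = {n}.

Closed sets in (X, τ) are complements of opens:
  closed(X, τ) = {∅, {m}, {n}, {m, n}, {n, o}, {m, n, o}}.
int(A) = ⋃ {U ∈ τ : U ⊆ A}. Opens contained in A: ∅, {m}, {o}, {m, o}.
Taking the union of these: int(A) = {m, o}.
cl(A) = ⋂ {C closed : A ⊆ C}. Closed sets containing A: {m, n, o}.
Intersecting these: cl(A) = {m, n, o}.
∂A = cl(A) ∖ int(A) = {m, n, o} ∖ {m, o} = {n}.


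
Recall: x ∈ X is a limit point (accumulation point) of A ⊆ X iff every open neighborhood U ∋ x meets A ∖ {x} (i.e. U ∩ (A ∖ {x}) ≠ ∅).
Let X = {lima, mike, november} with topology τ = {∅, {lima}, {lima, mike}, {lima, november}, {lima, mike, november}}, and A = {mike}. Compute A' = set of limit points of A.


A' = ∅

For each x ∈ X, list the open sets U ∈ τ with x ∈ U, then check whether U ∩ (A ∖ {x}) ≠ ∅ for every such U.
  x = lima: open {lima} ∋ x has {lima} ∩ (A ∖ {lima}) = ∅, so x is NOT a limit point.
  x = mike: open {lima, mike} ∋ x has {lima, mike} ∩ (A ∖ {mike}) = ∅, so x is NOT a limit point.
  x = november: open {lima, november} ∋ x has {lima, november} ∩ (A ∖ {november}) = ∅, so x is NOT a limit point.
Collecting: A' = ∅.


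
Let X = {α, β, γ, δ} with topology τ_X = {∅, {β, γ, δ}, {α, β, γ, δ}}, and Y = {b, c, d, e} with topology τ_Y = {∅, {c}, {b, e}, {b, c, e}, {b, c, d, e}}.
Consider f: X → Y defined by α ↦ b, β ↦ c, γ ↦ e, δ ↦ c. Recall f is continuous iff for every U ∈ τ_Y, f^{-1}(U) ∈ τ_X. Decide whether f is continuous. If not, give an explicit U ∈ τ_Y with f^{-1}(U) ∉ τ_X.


f is NOT continuous.

Compute f^{-1}(U) for each U ∈ τ_Y:
  U = ∅: f^{-1}(U) = ∅ ∈ τ_X ✓.
  U = {c}: f^{-1}(U) = {β, δ} ∉ τ_X ✗.
  U = {b, e}: f^{-1}(U) = {α, γ} ∉ τ_X ✗.
  U = {b, c, e}: f^{-1}(U) = {α, β, γ, δ} ∈ τ_X ✓.
  U = {b, c, d, e}: f^{-1}(U) = {α, β, γ, δ} ∈ τ_X ✓.
Found U = {c} with f^{-1}(U) = {β, δ} not in τ_X. Therefore f is NOT continuous.


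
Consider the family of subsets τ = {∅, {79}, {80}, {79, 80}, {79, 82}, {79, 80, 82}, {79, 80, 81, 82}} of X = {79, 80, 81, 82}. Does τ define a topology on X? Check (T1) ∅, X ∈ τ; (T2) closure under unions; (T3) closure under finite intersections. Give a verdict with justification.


τ IS a topology on X.

Axiom (T1): ∅ ∈ τ? Yes; X ∈ τ? Yes.
Axiom (T2/T3): check pairwise unions and intersections of members of τ.
All pairwise intersections and unions checked — each lies in τ. Therefore τ satisfies (T1), (T2), (T3): it IS a topology on X.


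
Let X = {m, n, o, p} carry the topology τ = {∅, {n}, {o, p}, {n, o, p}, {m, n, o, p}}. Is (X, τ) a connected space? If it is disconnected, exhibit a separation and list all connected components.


(X, τ) is connected.

Find clopen sets (U ∈ τ with X ∖ U ∈ τ):
  U = ∅, X ∖ U = {m, n, o, p} — both open, so U is clopen.
  U = {m, n, o, p}, X ∖ U = ∅ — both open, so U is clopen.
Only trivial clopens (∅ and X) exist, so (X, τ) is connected.
Compute connected components by grouping points that agree on all clopens:
  component: {m, n, o, p}


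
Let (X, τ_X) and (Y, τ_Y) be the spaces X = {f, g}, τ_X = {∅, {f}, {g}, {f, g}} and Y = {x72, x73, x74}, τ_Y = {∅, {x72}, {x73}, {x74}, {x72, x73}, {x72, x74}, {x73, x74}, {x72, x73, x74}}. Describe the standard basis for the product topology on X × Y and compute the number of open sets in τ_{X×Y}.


Basis B = {∅ × ∅, {f} × {x72}, {f} × {x73}, {f} × {x74}, {g} × {x72}, {g} × {x73}, {g} × {x74}, {f} × {x72, x73}, {f} × {x72, x74}, {f, g} × {x72}, {f} × {x73, x74}, {f, g} × {x73}, {f, g} × {x74}, {g} × {x72, x73}, {g} × {x72, x74}, {g} × {x73, x74}, {f} × {x72, x73, x74}, {g} × {x72, x73, x74}, {f, g} × {x72, x73}, {f, g} × {x72, x74}, {f, g} × {x73, x74}, {f, g} × {x72, x73, x74}}; |τ_{X×Y}| = 64.

Enumerate products U × V with U ∈ τ_X, V ∈ τ_Y (deduplicated):
  ∅ × ∅ = {} (∅)
  {f} × {x72} = {(f,x72)}
  {f} × {x73} = {(f,x73)}
  {f} × {x74} = {(f,x74)}
  {g} × {x72} = {(g,x72)}
  {g} × {x73} = {(g,x73)}
  {g} × {x74} = {(g,x74)}
  {f} × {x72, x73} = {(f,x72), (f,x73)}
  {f} × {x72, x74} = {(f,x72), (f,x74)}
  {f, g} × {x72} = {(f,x72), (g,x72)}
  {f} × {x73, x74} = {(f,x73), (f,x74)}
  {f, g} × {x73} = {(f,x73), (g,x73)}
  {f, g} × {x74} = {(f,x74), (g,x74)}
  {g} × {x72, x73} = {(g,x72), (g,x73)}
  {g} × {x72, x74} = {(g,x72), (g,x74)}
  {g} × {x73, x74} = {(g,x73), (g,x74)}
  {f} × {x72, x73, x74} = {(f,x72), (f,x73), (f,x74)}
  {g} × {x72, x73, x74} = {(g,x72), (g,x73), (g,x74)}
  {f, g} × {x72, x73} = {(f,x72), (f,x73), (g,x72), (g,x73)}
  {f, g} × {x72, x74} = {(f,x72), (f,x74), (g,x72), (g,x74)}
  {f, g} × {x73, x74} = {(f,x73), (f,x74), (g,x73), (g,x74)}
  {f, g} × {x72, x73, x74} = {(f,x72), (f,x73), (f,x74), (g,x72), (g,x73), (g,x74)}
These 22 distinct sets form the basis B.
Close under arbitrary unions to get τ_{X×Y}; counting gives |τ_{X×Y}| = 64.


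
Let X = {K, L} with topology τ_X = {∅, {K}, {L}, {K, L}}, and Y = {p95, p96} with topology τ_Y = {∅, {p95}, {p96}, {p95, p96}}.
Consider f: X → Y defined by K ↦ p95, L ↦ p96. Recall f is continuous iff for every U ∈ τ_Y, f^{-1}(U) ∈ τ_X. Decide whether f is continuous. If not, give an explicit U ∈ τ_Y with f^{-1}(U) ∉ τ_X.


f IS continuous.

Compute f^{-1}(U) for each U ∈ τ_Y:
  U = ∅: f^{-1}(U) = ∅ ∈ τ_X ✓.
  U = {p95}: f^{-1}(U) = {K} ∈ τ_X ✓.
  U = {p96}: f^{-1}(U) = {L} ∈ τ_X ✓.
  U = {p95, p96}: f^{-1}(U) = {K, L} ∈ τ_X ✓.
Every preimage lies in τ_X, so f IS continuous.


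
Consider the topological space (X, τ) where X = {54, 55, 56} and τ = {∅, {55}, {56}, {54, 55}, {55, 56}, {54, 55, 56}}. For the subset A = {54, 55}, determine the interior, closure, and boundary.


int(A) = {54, 55}, cl(A) = {54, 55}, ∂A = ∅.

Closed sets in (X, τ) are complements of opens:
  closed(X, τ) = {∅, {54}, {56}, {54, 55}, {54, 56}, {54, 55, 56}}.
int(A) = ⋃ {U ∈ τ : U ⊆ A}. Opens contained in A: ∅, {55}, {54, 55}.
Taking the union of these: int(A) = {54, 55}.
cl(A) = ⋂ {C closed : A ⊆ C}. Closed sets containing A: {54, 55}, {54, 55, 56}.
Intersecting these: cl(A) = {54, 55}.
∂A = cl(A) ∖ int(A) = {54, 55} ∖ {54, 55} = ∅.


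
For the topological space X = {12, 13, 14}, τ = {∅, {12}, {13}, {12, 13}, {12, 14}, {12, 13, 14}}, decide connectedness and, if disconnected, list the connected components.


(X, τ) is disconnected; components = [{13}, {12, 14}].

Find clopen sets (U ∈ τ with X ∖ U ∈ τ):
  U = ∅, X ∖ U = {12, 13, 14} — both open, so U is clopen.
  U = {13}, X ∖ U = {12, 14} — both open, so U is clopen.
  U = {12, 14}, X ∖ U = {13} — both open, so U is clopen.
  U = {12, 13, 14}, X ∖ U = ∅ — both open, so U is clopen.
Nontrivial clopen(s) exist: e.g. {12, 14}. So (X, τ) is disconnected.
Compute connected components by grouping points that agree on all clopens:
  component: {13}
  component: {12, 14}


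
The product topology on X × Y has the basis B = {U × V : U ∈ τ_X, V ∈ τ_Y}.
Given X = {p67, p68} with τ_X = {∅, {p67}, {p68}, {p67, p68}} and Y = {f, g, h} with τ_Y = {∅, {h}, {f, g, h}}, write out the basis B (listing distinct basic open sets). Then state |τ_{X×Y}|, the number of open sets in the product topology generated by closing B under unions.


Basis B = {∅ × ∅, {p67} × {h}, {p68} × {h}, {p67, p68} × {h}, {p67} × {f, g, h}, {p68} × {f, g, h}, {p67, p68} × {f, g, h}}; |τ_{X×Y}| = 9.

Enumerate products U × V with U ∈ τ_X, V ∈ τ_Y (deduplicated):
  ∅ × ∅ = {} (∅)
  {p67} × {h} = {(p67,h)}
  {p68} × {h} = {(p68,h)}
  {p67, p68} × {h} = {(p67,h), (p68,h)}
  {p67} × {f, g, h} = {(p67,f), (p67,g), (p67,h)}
  {p68} × {f, g, h} = {(p68,f), (p68,g), (p68,h)}
  {p67, p68} × {f, g, h} = {(p67,f), (p67,g), (p67,h), (p68,f), (p68,g), (p68,h)}
These 7 distinct sets form the basis B.
Close under arbitrary unions to get τ_{X×Y}; counting gives |τ_{X×Y}| = 9.


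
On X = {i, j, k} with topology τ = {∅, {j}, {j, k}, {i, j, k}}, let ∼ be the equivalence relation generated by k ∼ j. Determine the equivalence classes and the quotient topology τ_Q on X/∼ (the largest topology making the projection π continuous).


X/∼ = {[i], [j=k]}; |τ_Q| = 3.

Equivalence classes: [i], [j=k].
Quotient map π: X → X/∼ sends i ↦ [i], j ↦ [j=k], k ↦ [j=k].
For each subset V ⊆ X/∼, compute π^{-1}(V) ⊆ X and check whether π^{-1}(V) ∈ τ. V is open in τ_Q iff π^{-1}(V) ∈ τ.
  V = {}: π^{-1}(V) = ∅ ∈ τ ✓.
  V = {[i]}: π^{-1}(V) = {i} ∉ τ ✗.
  V = {[j=k]}: π^{-1}(V) = {j, k} ∈ τ ✓.
  V = {[i], [j=k]}: π^{-1}(V) = {i, j, k} ∈ τ ✓.
Open sets in the quotient: τ_Q = {{}, {[j=k]}, {[i], [j=k]}} (3 elements).


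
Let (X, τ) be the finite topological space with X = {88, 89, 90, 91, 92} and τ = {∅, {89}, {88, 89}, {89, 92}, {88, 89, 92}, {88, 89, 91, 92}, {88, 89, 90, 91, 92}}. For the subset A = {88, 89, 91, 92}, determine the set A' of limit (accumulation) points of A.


A' = {88, 90, 91, 92}

For each x ∈ X, list the open sets U ∈ τ with x ∈ U, then check whether U ∩ (A ∖ {x}) ≠ ∅ for every such U.
  x = 88: opens ∋ x are {88, 89}, {88, 89, 92}, {88, 89, 91, 92}, {88, 89, 90, 91, 92}; each meets A ∖ {88}, so x IS a limit point.
  x = 89: open {89} ∋ x has {89} ∩ (A ∖ {89}) = ∅, so x is NOT a limit point.
  x = 90: opens ∋ x are {88, 89, 90, 91, 92}; each meets A ∖ {90}, so x IS a limit point.
  x = 91: opens ∋ x are {88, 89, 91, 92}, {88, 89, 90, 91, 92}; each meets A ∖ {91}, so x IS a limit point.
  x = 92: opens ∋ x are {89, 92}, {88, 89, 92}, {88, 89, 91, 92}, {88, 89, 90, 91, 92}; each meets A ∖ {92}, so x IS a limit point.
Collecting: A' = {88, 90, 91, 92}.


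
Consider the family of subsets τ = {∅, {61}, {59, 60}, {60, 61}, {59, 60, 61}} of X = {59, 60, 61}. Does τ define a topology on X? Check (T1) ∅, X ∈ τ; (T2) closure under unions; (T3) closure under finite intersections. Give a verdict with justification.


τ is NOT a topology on X.

Axiom (T1): ∅ ∈ τ? Yes; X ∈ τ? Yes.
Axiom (T2/T3): check pairwise unions and intersections of members of τ.
Counterexample for (T3): {59, 60} ∩ {60, 61} = {60} ∉ τ. Therefore τ is NOT a topology.


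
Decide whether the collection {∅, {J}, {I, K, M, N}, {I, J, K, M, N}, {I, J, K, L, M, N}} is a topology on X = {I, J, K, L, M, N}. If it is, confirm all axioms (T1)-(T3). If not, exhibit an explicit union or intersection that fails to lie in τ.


τ IS a topology on X.

Axiom (T1): ∅ ∈ τ? Yes; X ∈ τ? Yes.
Axiom (T2/T3): check pairwise unions and intersections of members of τ.
All pairwise intersections and unions checked — each lies in τ. Therefore τ satisfies (T1), (T2), (T3): it IS a topology on X.


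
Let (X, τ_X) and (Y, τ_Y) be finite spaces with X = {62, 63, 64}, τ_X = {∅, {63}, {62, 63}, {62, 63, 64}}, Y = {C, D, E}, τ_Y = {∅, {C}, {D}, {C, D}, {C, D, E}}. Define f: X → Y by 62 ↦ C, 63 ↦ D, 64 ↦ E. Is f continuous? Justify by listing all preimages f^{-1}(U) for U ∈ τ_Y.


f is NOT continuous.

Compute f^{-1}(U) for each U ∈ τ_Y:
  U = ∅: f^{-1}(U) = ∅ ∈ τ_X ✓.
  U = {C}: f^{-1}(U) = {62} ∉ τ_X ✗.
  U = {D}: f^{-1}(U) = {63} ∈ τ_X ✓.
  U = {C, D}: f^{-1}(U) = {62, 63} ∈ τ_X ✓.
  U = {C, D, E}: f^{-1}(U) = {62, 63, 64} ∈ τ_X ✓.
Found U = {C} with f^{-1}(U) = {62} not in τ_X. Therefore f is NOT continuous.


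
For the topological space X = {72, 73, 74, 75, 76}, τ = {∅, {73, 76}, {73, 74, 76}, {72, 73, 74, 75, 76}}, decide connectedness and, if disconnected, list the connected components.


(X, τ) is connected.

Find clopen sets (U ∈ τ with X ∖ U ∈ τ):
  U = ∅, X ∖ U = {72, 73, 74, 75, 76} — both open, so U is clopen.
  U = {72, 73, 74, 75, 76}, X ∖ U = ∅ — both open, so U is clopen.
Only trivial clopens (∅ and X) exist, so (X, τ) is connected.
Compute connected components by grouping points that agree on all clopens:
  component: {72, 73, 74, 75, 76}


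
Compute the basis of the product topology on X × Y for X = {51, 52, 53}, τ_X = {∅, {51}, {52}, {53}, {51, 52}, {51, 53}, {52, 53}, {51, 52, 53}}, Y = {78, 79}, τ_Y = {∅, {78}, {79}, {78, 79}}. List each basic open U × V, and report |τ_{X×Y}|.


Basis B = {∅ × ∅, {51} × {78}, {51} × {79}, {52} × {78}, {52} × {79}, {53} × {78}, {53} × {79}, {51} × {78, 79}, {51, 52} × {78}, {51, 53} × {78}, {51, 52} × {79}, {51, 53} × {79}, {52} × {78, 79}, {52, 53} × {78}, {52, 53} × {79}, {53} × {78, 79}, {51, 52, 53} × {78}, {51, 52, 53} × {79}, {51, 52} × {78, 79}, {51, 53} × {78, 79}, {52, 53} × {78, 79}, {51, 52, 53} × {78, 79}}; |τ_{X×Y}| = 64.

Enumerate products U × V with U ∈ τ_X, V ∈ τ_Y (deduplicated):
  ∅ × ∅ = {} (∅)
  {51} × {78} = {(51,78)}
  {51} × {79} = {(51,79)}
  {52} × {78} = {(52,78)}
  {52} × {79} = {(52,79)}
  {53} × {78} = {(53,78)}
  {53} × {79} = {(53,79)}
  {51} × {78, 79} = {(51,78), (51,79)}
  {51, 52} × {78} = {(51,78), (52,78)}
  {51, 53} × {78} = {(51,78), (53,78)}
  {51, 52} × {79} = {(51,79), (52,79)}
  {51, 53} × {79} = {(51,79), (53,79)}
  {52} × {78, 79} = {(52,78), (52,79)}
  {52, 53} × {78} = {(52,78), (53,78)}
  {52, 53} × {79} = {(52,79), (53,79)}
  {53} × {78, 79} = {(53,78), (53,79)}
  {51, 52, 53} × {78} = {(51,78), (52,78), (53,78)}
  {51, 52, 53} × {79} = {(51,79), (52,79), (53,79)}
  {51, 52} × {78, 79} = {(51,78), (51,79), (52,78), (52,79)}
  {51, 53} × {78, 79} = {(51,78), (51,79), (53,78), (53,79)}
  {52, 53} × {78, 79} = {(52,78), (52,79), (53,78), (53,79)}
  {51, 52, 53} × {78, 79} = {(51,78), (51,79), (52,78), (52,79), (53,78), (53,79)}
These 22 distinct sets form the basis B.
Close under arbitrary unions to get τ_{X×Y}; counting gives |τ_{X×Y}| = 64.


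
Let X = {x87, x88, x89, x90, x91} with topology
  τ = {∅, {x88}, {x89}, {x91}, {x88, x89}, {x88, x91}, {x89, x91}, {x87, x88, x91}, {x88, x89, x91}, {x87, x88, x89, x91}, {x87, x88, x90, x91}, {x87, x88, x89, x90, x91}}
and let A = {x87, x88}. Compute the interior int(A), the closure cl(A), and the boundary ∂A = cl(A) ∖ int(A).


int(A) = {x88}, cl(A) = {x87, x88, x90}, ∂A = {x87, x90}.

Closed sets in (X, τ) are complements of opens:
  closed(X, τ) = {∅, {x89}, {x90}, {x87, x90}, {x89, x90}, {x87, x88, x90}, {x87, x89, x90}, {x87, x90, x91}, {x87, x88, x89, x90}, {x87, x88, x90, x91}, {x87, x89, x90, x91}, {x87, x88, x89, x90, x91}}.
int(A) = ⋃ {U ∈ τ : U ⊆ A}. Opens contained in A: ∅, {x88}.
Taking the union of these: int(A) = {x88}.
cl(A) = ⋂ {C closed : A ⊆ C}. Closed sets containing A: {x87, x88, x90}, {x87, x88, x89, x90}, {x87, x88, x90, x91}, {x87, x88, x89, x90, x91}.
Intersecting these: cl(A) = {x87, x88, x90}.
∂A = cl(A) ∖ int(A) = {x87, x88, x90} ∖ {x88} = {x87, x90}.


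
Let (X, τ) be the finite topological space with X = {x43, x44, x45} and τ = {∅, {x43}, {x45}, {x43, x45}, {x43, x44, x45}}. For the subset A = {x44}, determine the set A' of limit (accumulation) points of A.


A' = ∅

For each x ∈ X, list the open sets U ∈ τ with x ∈ U, then check whether U ∩ (A ∖ {x}) ≠ ∅ for every such U.
  x = x43: open {x43} ∋ x has {x43} ∩ (A ∖ {x43}) = ∅, so x is NOT a limit point.
  x = x44: open {x43, x44, x45} ∋ x has {x43, x44, x45} ∩ (A ∖ {x44}) = ∅, so x is NOT a limit point.
  x = x45: open {x45} ∋ x has {x45} ∩ (A ∖ {x45}) = ∅, so x is NOT a limit point.
Collecting: A' = ∅.


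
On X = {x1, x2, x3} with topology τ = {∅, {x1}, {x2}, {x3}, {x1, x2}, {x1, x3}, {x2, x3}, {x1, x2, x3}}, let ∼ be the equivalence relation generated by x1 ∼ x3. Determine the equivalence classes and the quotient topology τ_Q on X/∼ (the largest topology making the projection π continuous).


X/∼ = {[x1=x3], [x2]}; |τ_Q| = 4.

Equivalence classes: [x1=x3], [x2].
Quotient map π: X → X/∼ sends x1 ↦ [x1=x3], x2 ↦ [x2], x3 ↦ [x1=x3].
For each subset V ⊆ X/∼, compute π^{-1}(V) ⊆ X and check whether π^{-1}(V) ∈ τ. V is open in τ_Q iff π^{-1}(V) ∈ τ.
  V = {}: π^{-1}(V) = ∅ ∈ τ ✓.
  V = {[x1=x3]}: π^{-1}(V) = {x1, x3} ∈ τ ✓.
  V = {[x2]}: π^{-1}(V) = {x2} ∈ τ ✓.
  V = {[x1=x3], [x2]}: π^{-1}(V) = {x1, x2, x3} ∈ τ ✓.
Open sets in the quotient: τ_Q = {{}, {[x1=x3]}, {[x2]}, {[x1=x3], [x2]}} (4 elements).


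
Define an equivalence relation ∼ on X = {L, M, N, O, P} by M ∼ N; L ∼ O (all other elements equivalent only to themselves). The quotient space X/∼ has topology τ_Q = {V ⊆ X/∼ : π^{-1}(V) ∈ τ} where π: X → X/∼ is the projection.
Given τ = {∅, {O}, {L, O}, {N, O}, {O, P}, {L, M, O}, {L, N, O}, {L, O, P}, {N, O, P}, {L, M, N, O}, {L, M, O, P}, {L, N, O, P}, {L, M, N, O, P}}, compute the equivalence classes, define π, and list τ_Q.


X/∼ = {[L=O], [M=N], [P]}; |τ_Q| = 5.

Equivalence classes: [L=O], [M=N], [P].
Quotient map π: X → X/∼ sends L ↦ [L=O], M ↦ [M=N], N ↦ [M=N], O ↦ [L=O], P ↦ [P].
For each subset V ⊆ X/∼, compute π^{-1}(V) ⊆ X and check whether π^{-1}(V) ∈ τ. V is open in τ_Q iff π^{-1}(V) ∈ τ.
  V = {}: π^{-1}(V) = ∅ ∈ τ ✓.
  V = {[L=O]}: π^{-1}(V) = {L, O} ∈ τ ✓.
  V = {[M=N]}: π^{-1}(V) = {M, N} ∉ τ ✗.
  V = {[L=O], [M=N]}: π^{-1}(V) = {L, M, N, O} ∈ τ ✓.
  V = {[P]}: π^{-1}(V) = {P} ∉ τ ✗.
  V = {[L=O], [P]}: π^{-1}(V) = {L, O, P} ∈ τ ✓.
  V = {[M=N], [P]}: π^{-1}(V) = {M, N, P} ∉ τ ✗.
  V = {[L=O], [M=N], [P]}: π^{-1}(V) = {L, M, N, O, P} ∈ τ ✓.
Open sets in the quotient: τ_Q = {{}, {[L=O]}, {[L=O], [M=N]}, {[L=O], [P]}, {[L=O], [M=N], [P]}} (5 elements).


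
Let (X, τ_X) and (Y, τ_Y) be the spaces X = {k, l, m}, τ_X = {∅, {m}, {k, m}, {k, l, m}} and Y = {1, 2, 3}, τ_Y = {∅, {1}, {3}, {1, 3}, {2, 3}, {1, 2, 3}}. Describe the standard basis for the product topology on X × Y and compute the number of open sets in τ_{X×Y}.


Basis B = {∅ × ∅, {m} × {1}, {m} × {3}, {k, m} × {1}, {k, m} × {3}, {m} × {1, 3}, {m} × {2, 3}, {k, l, m} × {1}, {k, l, m} × {3}, {m} × {1, 2, 3}, {k, m} × {1, 3}, {k, m} × {2, 3}, {k, m} × {1, 2, 3}, {k, l, m} × {1, 3}, {k, l, m} × {2, 3}, {k, l, m} × {1, 2, 3}}; |τ_{X×Y}| = 40.

Enumerate products U × V with U ∈ τ_X, V ∈ τ_Y (deduplicated):
  ∅ × ∅ = {} (∅)
  {m} × {1} = {(m,1)}
  {m} × {3} = {(m,3)}
  {k, m} × {1} = {(k,1), (m,1)}
  {k, m} × {3} = {(k,3), (m,3)}
  {m} × {1, 3} = {(m,1), (m,3)}
  {m} × {2, 3} = {(m,2), (m,3)}
  {k, l, m} × {1} = {(k,1), (l,1), (m,1)}
  {k, l, m} × {3} = {(k,3), (l,3), (m,3)}
  {m} × {1, 2, 3} = {(m,1), (m,2), (m,3)}
  {k, m} × {1, 3} = {(k,1), (k,3), (m,1), (m,3)}
  {k, m} × {2, 3} = {(k,2), (k,3), (m,2), (m,3)}
  {k, m} × {1, 2, 3} = {(k,1), (k,2), (k,3), (m,1), (m,2), (m,3)}
  {k, l, m} × {1, 3} = {(k,1), (k,3), (l,1), (l,3), (m,1), (m,3)}
  {k, l, m} × {2, 3} = {(k,2), (k,3), (l,2), (l,3), (m,2), (m,3)}
  {k, l, m} × {1, 2, 3} = {(k,1), (k,2), (k,3), (l,1), (l,2), (l,3), (m,1), (m,2), (m,3)}
These 16 distinct sets form the basis B.
Close under arbitrary unions to get τ_{X×Y}; counting gives |τ_{X×Y}| = 40.


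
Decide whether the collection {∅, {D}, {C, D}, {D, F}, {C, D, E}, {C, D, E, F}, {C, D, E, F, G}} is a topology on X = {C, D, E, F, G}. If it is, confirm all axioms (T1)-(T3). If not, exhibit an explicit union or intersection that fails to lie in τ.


τ is NOT a topology on X.

Axiom (T1): ∅ ∈ τ? Yes; X ∈ τ? Yes.
Axiom (T2/T3): check pairwise unions and intersections of members of τ.
Counterexample for (T2): {C, D} ∪ {D, F} = {C, D, F} ∉ τ. Therefore τ is NOT a topology.


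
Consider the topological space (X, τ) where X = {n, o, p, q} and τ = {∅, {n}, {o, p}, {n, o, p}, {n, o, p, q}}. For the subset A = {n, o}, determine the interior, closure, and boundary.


int(A) = {n}, cl(A) = {n, o, p, q}, ∂A = {o, p, q}.

Closed sets in (X, τ) are complements of opens:
  closed(X, τ) = {∅, {q}, {n, q}, {o, p, q}, {n, o, p, q}}.
int(A) = ⋃ {U ∈ τ : U ⊆ A}. Opens contained in A: ∅, {n}.
Taking the union of these: int(A) = {n}.
cl(A) = ⋂ {C closed : A ⊆ C}. Closed sets containing A: {n, o, p, q}.
Intersecting these: cl(A) = {n, o, p, q}.
∂A = cl(A) ∖ int(A) = {n, o, p, q} ∖ {n} = {o, p, q}.


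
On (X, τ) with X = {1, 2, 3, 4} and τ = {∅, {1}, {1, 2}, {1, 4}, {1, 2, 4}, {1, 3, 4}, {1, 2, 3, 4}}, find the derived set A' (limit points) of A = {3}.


A' = ∅

For each x ∈ X, list the open sets U ∈ τ with x ∈ U, then check whether U ∩ (A ∖ {x}) ≠ ∅ for every such U.
  x = 1: open {1} ∋ x has {1} ∩ (A ∖ {1}) = ∅, so x is NOT a limit point.
  x = 2: open {1, 2} ∋ x has {1, 2} ∩ (A ∖ {2}) = ∅, so x is NOT a limit point.
  x = 3: open {1, 3, 4} ∋ x has {1, 3, 4} ∩ (A ∖ {3}) = ∅, so x is NOT a limit point.
  x = 4: open {1, 4} ∋ x has {1, 4} ∩ (A ∖ {4}) = ∅, so x is NOT a limit point.
Collecting: A' = ∅.


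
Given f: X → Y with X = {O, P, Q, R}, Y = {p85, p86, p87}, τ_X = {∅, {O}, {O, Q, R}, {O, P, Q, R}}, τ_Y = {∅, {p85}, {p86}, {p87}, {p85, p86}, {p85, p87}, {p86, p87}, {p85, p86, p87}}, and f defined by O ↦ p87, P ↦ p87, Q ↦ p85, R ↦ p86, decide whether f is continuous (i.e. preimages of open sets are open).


f is NOT continuous.

Compute f^{-1}(U) for each U ∈ τ_Y:
  U = ∅: f^{-1}(U) = ∅ ∈ τ_X ✓.
  U = {p85}: f^{-1}(U) = {Q} ∉ τ_X ✗.
  U = {p86}: f^{-1}(U) = {R} ∉ τ_X ✗.
  U = {p87}: f^{-1}(U) = {O, P} ∉ τ_X ✗.
  U = {p85, p86}: f^{-1}(U) = {Q, R} ∉ τ_X ✗.
  U = {p85, p87}: f^{-1}(U) = {O, P, Q} ∉ τ_X ✗.
  U = {p86, p87}: f^{-1}(U) = {O, P, R} ∉ τ_X ✗.
  U = {p85, p86, p87}: f^{-1}(U) = {O, P, Q, R} ∈ τ_X ✓.
Found U = {p85} with f^{-1}(U) = {Q} not in τ_X. Therefore f is NOT continuous.


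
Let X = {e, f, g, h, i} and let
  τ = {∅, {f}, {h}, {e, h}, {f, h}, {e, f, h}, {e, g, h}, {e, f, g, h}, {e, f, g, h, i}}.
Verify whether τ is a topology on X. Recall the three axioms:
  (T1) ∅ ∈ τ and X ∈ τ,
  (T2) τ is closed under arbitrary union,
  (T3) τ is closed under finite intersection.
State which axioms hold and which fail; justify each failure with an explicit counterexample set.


τ IS a topology on X.

Axiom (T1): ∅ ∈ τ? Yes; X ∈ τ? Yes.
Axiom (T2/T3): check pairwise unions and intersections of members of τ.
All pairwise intersections and unions checked — each lies in τ. Therefore τ satisfies (T1), (T2), (T3): it IS a topology on X.


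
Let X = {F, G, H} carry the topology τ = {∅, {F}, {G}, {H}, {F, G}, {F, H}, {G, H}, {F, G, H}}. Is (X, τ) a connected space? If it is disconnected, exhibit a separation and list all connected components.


(X, τ) is disconnected; components = [{F}, {G}, {H}].

Find clopen sets (U ∈ τ with X ∖ U ∈ τ):
  U = ∅, X ∖ U = {F, G, H} — both open, so U is clopen.
  U = {F}, X ∖ U = {G, H} — both open, so U is clopen.
  U = {G}, X ∖ U = {F, H} — both open, so U is clopen.
  U = {H}, X ∖ U = {F, G} — both open, so U is clopen.
  U = {F, G}, X ∖ U = {H} — both open, so U is clopen.
  U = {F, H}, X ∖ U = {G} — both open, so U is clopen.
  U = {G, H}, X ∖ U = {F} — both open, so U is clopen.
  U = {F, G, H}, X ∖ U = ∅ — both open, so U is clopen.
Nontrivial clopen(s) exist: e.g. {F}. So (X, τ) is disconnected.
Compute connected components by grouping points that agree on all clopens:
  component: {F}
  component: {G}
  component: {H}


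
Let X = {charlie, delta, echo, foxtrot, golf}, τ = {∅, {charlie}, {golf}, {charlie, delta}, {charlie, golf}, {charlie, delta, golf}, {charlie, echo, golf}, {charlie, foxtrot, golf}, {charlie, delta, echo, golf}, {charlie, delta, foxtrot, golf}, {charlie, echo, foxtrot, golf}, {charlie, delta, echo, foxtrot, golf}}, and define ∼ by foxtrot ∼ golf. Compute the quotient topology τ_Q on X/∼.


X/∼ = {[charlie], [delta], [echo], [foxtrot=golf]}; |τ_Q| = 7.

Equivalence classes: [charlie], [delta], [echo], [foxtrot=golf].
Quotient map π: X → X/∼ sends charlie ↦ [charlie], delta ↦ [delta], echo ↦ [echo], foxtrot ↦ [foxtrot=golf], golf ↦ [foxtrot=golf].
For each subset V ⊆ X/∼, compute π^{-1}(V) ⊆ X and check whether π^{-1}(V) ∈ τ. V is open in τ_Q iff π^{-1}(V) ∈ τ.
  V = {}: π^{-1}(V) = ∅ ∈ τ ✓.
  V = {[charlie]}: π^{-1}(V) = {charlie} ∈ τ ✓.
  V = {[delta]}: π^{-1}(V) = {delta} ∉ τ ✗.
  V = {[charlie], [delta]}: π^{-1}(V) = {charlie, delta} ∈ τ ✓.
  V = {[echo]}: π^{-1}(V) = {echo} ∉ τ ✗.
  V = {[charlie], [echo]}: π^{-1}(V) = {charlie, echo} ∉ τ ✗.
  V = {[delta], [echo]}: π^{-1}(V) = {delta, echo} ∉ τ ✗.
  V = {[charlie], [delta], [echo]}: π^{-1}(V) = {charlie, delta, echo} ∉ τ ✗.
  V = {[foxtrot=golf]}: π^{-1}(V) = {foxtrot, golf} ∉ τ ✗.
  V = {[charlie], [foxtrot=golf]}: π^{-1}(V) = {charlie, foxtrot, golf} ∈ τ ✓.
  V = {[delta], [foxtrot=golf]}: π^{-1}(V) = {delta, foxtrot, golf} ∉ τ ✗.
  V = {[charlie], [delta], [foxtrot=golf]}: π^{-1}(V) = {charlie, delta, foxtrot, golf} ∈ τ ✓.
  V = {[echo], [foxtrot=golf]}: π^{-1}(V) = {echo, foxtrot, golf} ∉ τ ✗.
  V = {[charlie], [echo], [foxtrot=golf]}: π^{-1}(V) = {charlie, echo, foxtrot, golf} ∈ τ ✓.
  V = {[delta], [echo], [foxtrot=golf]}: π^{-1}(V) = {delta, echo, foxtrot, golf} ∉ τ ✗.
  V = {[charlie], [delta], [echo], [foxtrot=golf]}: π^{-1}(V) = {charlie, delta, echo, foxtrot, golf} ∈ τ ✓.
Open sets in the quotient: τ_Q = {{}, {[charlie]}, {[charlie], [delta]}, {[charlie], [foxtrot=golf]}, {[charlie], [delta], [foxtrot=golf]}, {[charlie], [echo], [foxtrot=golf]}, {[charlie], [delta], [echo], [foxtrot=golf]}} (7 elements).


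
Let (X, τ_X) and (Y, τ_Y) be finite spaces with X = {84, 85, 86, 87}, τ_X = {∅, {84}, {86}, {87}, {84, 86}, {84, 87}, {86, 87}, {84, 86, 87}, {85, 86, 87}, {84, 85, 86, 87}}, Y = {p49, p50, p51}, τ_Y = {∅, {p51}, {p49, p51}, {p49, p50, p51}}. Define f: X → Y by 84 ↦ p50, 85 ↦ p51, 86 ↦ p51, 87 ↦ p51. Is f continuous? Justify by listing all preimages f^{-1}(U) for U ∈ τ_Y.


f IS continuous.

Compute f^{-1}(U) for each U ∈ τ_Y:
  U = ∅: f^{-1}(U) = ∅ ∈ τ_X ✓.
  U = {p51}: f^{-1}(U) = {85, 86, 87} ∈ τ_X ✓.
  U = {p49, p51}: f^{-1}(U) = {85, 86, 87} ∈ τ_X ✓.
  U = {p49, p50, p51}: f^{-1}(U) = {84, 85, 86, 87} ∈ τ_X ✓.
Every preimage lies in τ_X, so f IS continuous.


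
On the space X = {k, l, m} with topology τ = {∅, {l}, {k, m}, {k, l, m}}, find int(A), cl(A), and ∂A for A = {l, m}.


int(A) = {l}, cl(A) = {k, l, m}, ∂A = {k, m}.

Closed sets in (X, τ) are complements of opens:
  closed(X, τ) = {∅, {l}, {k, m}, {k, l, m}}.
int(A) = ⋃ {U ∈ τ : U ⊆ A}. Opens contained in A: ∅, {l}.
Taking the union of these: int(A) = {l}.
cl(A) = ⋂ {C closed : A ⊆ C}. Closed sets containing A: {k, l, m}.
Intersecting these: cl(A) = {k, l, m}.
∂A = cl(A) ∖ int(A) = {k, l, m} ∖ {l} = {k, m}.


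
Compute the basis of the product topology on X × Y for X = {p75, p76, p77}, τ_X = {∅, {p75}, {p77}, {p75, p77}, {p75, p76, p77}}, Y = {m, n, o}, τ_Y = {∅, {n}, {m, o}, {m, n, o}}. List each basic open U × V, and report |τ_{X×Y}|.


Basis B = {∅ × ∅, {p75} × {n}, {p77} × {n}, {p75} × {m, o}, {p75, p77} × {n}, {p77} × {m, o}, {p75} × {m, n, o}, {p75, p76, p77} × {n}, {p77} × {m, n, o}, {p75, p77} × {m, o}, {p75, p77} × {m, n, o}, {p75, p76, p77} × {m, o}, {p75, p76, p77} × {m, n, o}}; |τ_{X×Y}| = 25.

Enumerate products U × V with U ∈ τ_X, V ∈ τ_Y (deduplicated):
  ∅ × ∅ = {} (∅)
  {p75} × {n} = {(p75,n)}
  {p77} × {n} = {(p77,n)}
  {p75} × {m, o} = {(p75,m), (p75,o)}
  {p75, p77} × {n} = {(p75,n), (p77,n)}
  {p77} × {m, o} = {(p77,m), (p77,o)}
  {p75} × {m, n, o} = {(p75,m), (p75,n), (p75,o)}
  {p75, p76, p77} × {n} = {(p75,n), (p76,n), (p77,n)}
  {p77} × {m, n, o} = {(p77,m), (p77,n), (p77,o)}
  {p75, p77} × {m, o} = {(p75,m), (p75,o), (p77,m), (p77,o)}
  {p75, p77} × {m, n, o} = {(p75,m), (p75,n), (p75,o), (p77,m), (p77,n), (p77,o)}
  {p75, p76, p77} × {m, o} = {(p75,m), (p75,o), (p76,m), (p76,o), (p77,m), (p77,o)}
  {p75, p76, p77} × {m, n, o} = {(p75,m), (p75,n), (p75,o), (p76,m), (p76,n), (p76,o), (p77,m), (p77,n), (p77,o)}
These 13 distinct sets form the basis B.
Close under arbitrary unions to get τ_{X×Y}; counting gives |τ_{X×Y}| = 25.


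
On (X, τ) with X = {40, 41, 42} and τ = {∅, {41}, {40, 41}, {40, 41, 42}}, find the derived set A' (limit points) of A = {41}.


A' = {40, 42}

For each x ∈ X, list the open sets U ∈ τ with x ∈ U, then check whether U ∩ (A ∖ {x}) ≠ ∅ for every such U.
  x = 40: opens ∋ x are {40, 41}, {40, 41, 42}; each meets A ∖ {40}, so x IS a limit point.
  x = 41: open {41} ∋ x has {41} ∩ (A ∖ {41}) = ∅, so x is NOT a limit point.
  x = 42: opens ∋ x are {40, 41, 42}; each meets A ∖ {42}, so x IS a limit point.
Collecting: A' = {40, 42}.


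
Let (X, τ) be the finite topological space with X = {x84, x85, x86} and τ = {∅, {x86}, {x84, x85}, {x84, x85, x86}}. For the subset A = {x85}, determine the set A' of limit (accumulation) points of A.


A' = {x84}

For each x ∈ X, list the open sets U ∈ τ with x ∈ U, then check whether U ∩ (A ∖ {x}) ≠ ∅ for every such U.
  x = x84: opens ∋ x are {x84, x85}, {x84, x85, x86}; each meets A ∖ {x84}, so x IS a limit point.
  x = x85: open {x84, x85} ∋ x has {x84, x85} ∩ (A ∖ {x85}) = ∅, so x is NOT a limit point.
  x = x86: open {x86} ∋ x has {x86} ∩ (A ∖ {x86}) = ∅, so x is NOT a limit point.
Collecting: A' = {x84}.


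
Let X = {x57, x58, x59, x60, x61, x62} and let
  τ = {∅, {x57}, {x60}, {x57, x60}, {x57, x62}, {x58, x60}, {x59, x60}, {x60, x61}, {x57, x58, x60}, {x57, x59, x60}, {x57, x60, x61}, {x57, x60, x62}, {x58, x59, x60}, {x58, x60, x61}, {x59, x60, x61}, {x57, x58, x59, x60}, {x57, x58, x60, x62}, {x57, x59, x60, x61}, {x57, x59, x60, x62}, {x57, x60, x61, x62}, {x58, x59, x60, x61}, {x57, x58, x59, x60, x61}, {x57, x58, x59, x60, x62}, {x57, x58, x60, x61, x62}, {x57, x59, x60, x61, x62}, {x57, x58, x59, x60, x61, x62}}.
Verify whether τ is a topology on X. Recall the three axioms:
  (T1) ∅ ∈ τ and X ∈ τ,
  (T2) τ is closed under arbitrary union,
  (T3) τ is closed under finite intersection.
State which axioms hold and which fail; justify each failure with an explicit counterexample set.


τ is NOT a topology on X.

Axiom (T1): ∅ ∈ τ? Yes; X ∈ τ? Yes.
Axiom (T2/T3): check pairwise unions and intersections of members of τ.
Counterexample for (T2): {x57} ∪ {x58, x60, x61} = {x57, x58, x60, x61} ∉ τ. Therefore τ is NOT a topology.


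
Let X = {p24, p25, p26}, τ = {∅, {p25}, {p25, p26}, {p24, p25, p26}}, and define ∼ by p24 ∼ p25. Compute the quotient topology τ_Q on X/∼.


X/∼ = {[p24=p25], [p26]}; |τ_Q| = 2.

Equivalence classes: [p24=p25], [p26].
Quotient map π: X → X/∼ sends p24 ↦ [p24=p25], p25 ↦ [p24=p25], p26 ↦ [p26].
For each subset V ⊆ X/∼, compute π^{-1}(V) ⊆ X and check whether π^{-1}(V) ∈ τ. V is open in τ_Q iff π^{-1}(V) ∈ τ.
  V = {}: π^{-1}(V) = ∅ ∈ τ ✓.
  V = {[p24=p25]}: π^{-1}(V) = {p24, p25} ∉ τ ✗.
  V = {[p26]}: π^{-1}(V) = {p26} ∉ τ ✗.
  V = {[p24=p25], [p26]}: π^{-1}(V) = {p24, p25, p26} ∈ τ ✓.
Open sets in the quotient: τ_Q = {{}, {[p24=p25], [p26]}} (2 elements).


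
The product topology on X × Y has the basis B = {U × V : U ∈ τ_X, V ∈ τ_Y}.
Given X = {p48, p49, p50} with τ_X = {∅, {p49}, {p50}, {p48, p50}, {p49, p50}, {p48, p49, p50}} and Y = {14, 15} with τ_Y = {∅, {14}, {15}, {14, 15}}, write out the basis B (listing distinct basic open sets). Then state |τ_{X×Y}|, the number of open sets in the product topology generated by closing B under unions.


Basis B = {∅ × ∅, {p49} × {14}, {p49} × {15}, {p50} × {14}, {p50} × {15}, {p48, p50} × {14}, {p48, p50} × {15}, {p49} × {14, 15}, {p49, p50} × {14}, {p49, p50} × {15}, {p50} × {14, 15}, {p48, p49, p50} × {14}, {p48, p49, p50} × {15}, {p48, p50} × {14, 15}, {p49, p50} × {14, 15}, {p48, p49, p50} × {14, 15}}; |τ_{X×Y}| = 36.

Enumerate products U × V with U ∈ τ_X, V ∈ τ_Y (deduplicated):
  ∅ × ∅ = {} (∅)
  {p49} × {14} = {(p49,14)}
  {p49} × {15} = {(p49,15)}
  {p50} × {14} = {(p50,14)}
  {p50} × {15} = {(p50,15)}
  {p48, p50} × {14} = {(p48,14), (p50,14)}
  {p48, p50} × {15} = {(p48,15), (p50,15)}
  {p49} × {14, 15} = {(p49,14), (p49,15)}
  {p49, p50} × {14} = {(p49,14), (p50,14)}
  {p49, p50} × {15} = {(p49,15), (p50,15)}
  {p50} × {14, 15} = {(p50,14), (p50,15)}
  {p48, p49, p50} × {14} = {(p48,14), (p49,14), (p50,14)}
  {p48, p49, p50} × {15} = {(p48,15), (p49,15), (p50,15)}
  {p48, p50} × {14, 15} = {(p48,14), (p48,15), (p50,14), (p50,15)}
  {p49, p50} × {14, 15} = {(p49,14), (p49,15), (p50,14), (p50,15)}
  {p48, p49, p50} × {14, 15} = {(p48,14), (p48,15), (p49,14), (p49,15), (p50,14), (p50,15)}
These 16 distinct sets form the basis B.
Close under arbitrary unions to get τ_{X×Y}; counting gives |τ_{X×Y}| = 36.


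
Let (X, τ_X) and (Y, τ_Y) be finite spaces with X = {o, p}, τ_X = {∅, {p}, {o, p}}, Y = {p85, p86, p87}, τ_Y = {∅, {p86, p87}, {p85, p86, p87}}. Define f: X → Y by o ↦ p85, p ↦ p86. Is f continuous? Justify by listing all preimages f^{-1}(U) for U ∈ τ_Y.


f IS continuous.

Compute f^{-1}(U) for each U ∈ τ_Y:
  U = ∅: f^{-1}(U) = ∅ ∈ τ_X ✓.
  U = {p86, p87}: f^{-1}(U) = {p} ∈ τ_X ✓.
  U = {p85, p86, p87}: f^{-1}(U) = {o, p} ∈ τ_X ✓.
Every preimage lies in τ_X, so f IS continuous.


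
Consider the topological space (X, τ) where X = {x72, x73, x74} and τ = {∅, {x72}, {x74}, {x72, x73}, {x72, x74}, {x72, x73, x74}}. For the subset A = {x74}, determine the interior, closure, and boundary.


int(A) = {x74}, cl(A) = {x74}, ∂A = ∅.

Closed sets in (X, τ) are complements of opens:
  closed(X, τ) = {∅, {x73}, {x74}, {x72, x73}, {x73, x74}, {x72, x73, x74}}.
int(A) = ⋃ {U ∈ τ : U ⊆ A}. Opens contained in A: ∅, {x74}.
Taking the union of these: int(A) = {x74}.
cl(A) = ⋂ {C closed : A ⊆ C}. Closed sets containing A: {x74}, {x73, x74}, {x72, x73, x74}.
Intersecting these: cl(A) = {x74}.
∂A = cl(A) ∖ int(A) = {x74} ∖ {x74} = ∅.


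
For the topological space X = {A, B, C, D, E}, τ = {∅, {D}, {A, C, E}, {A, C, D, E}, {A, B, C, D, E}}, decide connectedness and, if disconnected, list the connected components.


(X, τ) is connected.

Find clopen sets (U ∈ τ with X ∖ U ∈ τ):
  U = ∅, X ∖ U = {A, B, C, D, E} — both open, so U is clopen.
  U = {A, B, C, D, E}, X ∖ U = ∅ — both open, so U is clopen.
Only trivial clopens (∅ and X) exist, so (X, τ) is connected.
Compute connected components by grouping points that agree on all clopens:
  component: {A, B, C, D, E}
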